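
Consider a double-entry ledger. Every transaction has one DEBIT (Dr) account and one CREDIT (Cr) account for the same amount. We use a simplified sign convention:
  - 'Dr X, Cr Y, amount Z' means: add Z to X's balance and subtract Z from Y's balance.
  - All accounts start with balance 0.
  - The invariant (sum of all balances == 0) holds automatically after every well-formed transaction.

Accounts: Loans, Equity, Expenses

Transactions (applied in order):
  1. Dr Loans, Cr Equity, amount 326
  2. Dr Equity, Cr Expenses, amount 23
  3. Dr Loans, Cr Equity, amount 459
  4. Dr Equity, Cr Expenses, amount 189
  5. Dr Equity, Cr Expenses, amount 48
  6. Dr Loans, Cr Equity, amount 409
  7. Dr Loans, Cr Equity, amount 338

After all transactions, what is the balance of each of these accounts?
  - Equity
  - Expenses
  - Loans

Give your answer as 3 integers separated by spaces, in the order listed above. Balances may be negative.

After txn 1 (Dr Loans, Cr Equity, amount 326): Equity=-326 Loans=326
After txn 2 (Dr Equity, Cr Expenses, amount 23): Equity=-303 Expenses=-23 Loans=326
After txn 3 (Dr Loans, Cr Equity, amount 459): Equity=-762 Expenses=-23 Loans=785
After txn 4 (Dr Equity, Cr Expenses, amount 189): Equity=-573 Expenses=-212 Loans=785
After txn 5 (Dr Equity, Cr Expenses, amount 48): Equity=-525 Expenses=-260 Loans=785
After txn 6 (Dr Loans, Cr Equity, amount 409): Equity=-934 Expenses=-260 Loans=1194
After txn 7 (Dr Loans, Cr Equity, amount 338): Equity=-1272 Expenses=-260 Loans=1532

Answer: -1272 -260 1532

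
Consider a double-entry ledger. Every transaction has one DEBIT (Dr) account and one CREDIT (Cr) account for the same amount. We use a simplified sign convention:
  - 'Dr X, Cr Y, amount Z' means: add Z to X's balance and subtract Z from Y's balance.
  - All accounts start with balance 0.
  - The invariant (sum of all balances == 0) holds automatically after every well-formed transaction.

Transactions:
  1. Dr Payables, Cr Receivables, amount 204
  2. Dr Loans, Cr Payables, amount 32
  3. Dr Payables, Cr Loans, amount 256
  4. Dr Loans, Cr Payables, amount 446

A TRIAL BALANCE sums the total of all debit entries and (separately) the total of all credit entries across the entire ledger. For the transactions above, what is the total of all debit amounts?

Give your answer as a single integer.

Txn 1: debit+=204
Txn 2: debit+=32
Txn 3: debit+=256
Txn 4: debit+=446
Total debits = 938

Answer: 938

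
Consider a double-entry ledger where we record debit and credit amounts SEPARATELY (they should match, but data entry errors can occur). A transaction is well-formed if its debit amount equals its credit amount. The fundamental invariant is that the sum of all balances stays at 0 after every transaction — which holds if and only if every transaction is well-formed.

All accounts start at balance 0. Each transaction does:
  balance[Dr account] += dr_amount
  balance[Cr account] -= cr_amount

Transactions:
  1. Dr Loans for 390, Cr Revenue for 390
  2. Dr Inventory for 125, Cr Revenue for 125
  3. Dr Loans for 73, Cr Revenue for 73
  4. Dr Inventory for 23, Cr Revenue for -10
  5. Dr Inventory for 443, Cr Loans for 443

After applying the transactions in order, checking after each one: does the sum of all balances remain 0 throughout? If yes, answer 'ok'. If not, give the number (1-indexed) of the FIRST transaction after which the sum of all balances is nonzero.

Answer: 4

Derivation:
After txn 1: dr=390 cr=390 sum_balances=0
After txn 2: dr=125 cr=125 sum_balances=0
After txn 3: dr=73 cr=73 sum_balances=0
After txn 4: dr=23 cr=-10 sum_balances=33
After txn 5: dr=443 cr=443 sum_balances=33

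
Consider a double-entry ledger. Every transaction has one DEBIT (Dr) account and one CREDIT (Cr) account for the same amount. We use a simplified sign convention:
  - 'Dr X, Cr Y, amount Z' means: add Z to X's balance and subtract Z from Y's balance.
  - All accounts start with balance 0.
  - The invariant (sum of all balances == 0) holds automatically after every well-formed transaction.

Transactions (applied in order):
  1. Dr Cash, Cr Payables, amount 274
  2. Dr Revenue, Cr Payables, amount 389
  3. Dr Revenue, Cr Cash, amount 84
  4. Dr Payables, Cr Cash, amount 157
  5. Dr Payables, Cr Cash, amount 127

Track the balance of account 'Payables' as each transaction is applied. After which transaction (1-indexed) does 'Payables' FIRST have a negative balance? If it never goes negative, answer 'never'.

Answer: 1

Derivation:
After txn 1: Payables=-274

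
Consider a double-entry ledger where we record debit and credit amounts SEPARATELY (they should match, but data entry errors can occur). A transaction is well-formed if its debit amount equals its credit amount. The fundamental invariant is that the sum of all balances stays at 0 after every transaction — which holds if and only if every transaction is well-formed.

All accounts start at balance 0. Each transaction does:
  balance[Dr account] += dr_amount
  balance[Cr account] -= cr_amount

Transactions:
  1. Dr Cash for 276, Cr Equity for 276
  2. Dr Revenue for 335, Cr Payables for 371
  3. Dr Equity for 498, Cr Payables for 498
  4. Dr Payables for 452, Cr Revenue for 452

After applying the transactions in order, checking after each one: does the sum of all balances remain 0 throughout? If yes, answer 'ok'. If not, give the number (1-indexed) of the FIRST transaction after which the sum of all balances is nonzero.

After txn 1: dr=276 cr=276 sum_balances=0
After txn 2: dr=335 cr=371 sum_balances=-36
After txn 3: dr=498 cr=498 sum_balances=-36
After txn 4: dr=452 cr=452 sum_balances=-36

Answer: 2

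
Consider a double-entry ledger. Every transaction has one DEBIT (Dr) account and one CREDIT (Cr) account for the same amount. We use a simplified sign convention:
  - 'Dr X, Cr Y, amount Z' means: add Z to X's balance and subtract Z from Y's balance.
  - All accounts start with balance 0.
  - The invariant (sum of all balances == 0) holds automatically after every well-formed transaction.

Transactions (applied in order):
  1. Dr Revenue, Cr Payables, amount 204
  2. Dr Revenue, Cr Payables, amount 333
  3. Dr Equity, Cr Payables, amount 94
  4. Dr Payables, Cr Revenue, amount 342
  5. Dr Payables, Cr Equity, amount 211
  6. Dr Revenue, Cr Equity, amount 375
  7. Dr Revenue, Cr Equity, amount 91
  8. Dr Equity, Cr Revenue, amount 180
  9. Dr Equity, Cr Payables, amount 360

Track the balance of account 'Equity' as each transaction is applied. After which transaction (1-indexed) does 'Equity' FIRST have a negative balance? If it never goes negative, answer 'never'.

Answer: 5

Derivation:
After txn 1: Equity=0
After txn 2: Equity=0
After txn 3: Equity=94
After txn 4: Equity=94
After txn 5: Equity=-117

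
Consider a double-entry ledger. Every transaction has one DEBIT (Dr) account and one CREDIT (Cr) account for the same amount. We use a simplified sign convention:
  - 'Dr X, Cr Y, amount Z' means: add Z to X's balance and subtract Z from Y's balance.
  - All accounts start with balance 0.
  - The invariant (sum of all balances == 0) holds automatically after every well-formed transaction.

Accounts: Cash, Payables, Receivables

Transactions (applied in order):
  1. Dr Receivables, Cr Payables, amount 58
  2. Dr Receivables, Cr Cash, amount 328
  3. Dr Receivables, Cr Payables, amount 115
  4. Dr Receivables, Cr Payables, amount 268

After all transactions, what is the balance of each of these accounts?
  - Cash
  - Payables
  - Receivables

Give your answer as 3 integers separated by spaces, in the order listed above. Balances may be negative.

After txn 1 (Dr Receivables, Cr Payables, amount 58): Payables=-58 Receivables=58
After txn 2 (Dr Receivables, Cr Cash, amount 328): Cash=-328 Payables=-58 Receivables=386
After txn 3 (Dr Receivables, Cr Payables, amount 115): Cash=-328 Payables=-173 Receivables=501
After txn 4 (Dr Receivables, Cr Payables, amount 268): Cash=-328 Payables=-441 Receivables=769

Answer: -328 -441 769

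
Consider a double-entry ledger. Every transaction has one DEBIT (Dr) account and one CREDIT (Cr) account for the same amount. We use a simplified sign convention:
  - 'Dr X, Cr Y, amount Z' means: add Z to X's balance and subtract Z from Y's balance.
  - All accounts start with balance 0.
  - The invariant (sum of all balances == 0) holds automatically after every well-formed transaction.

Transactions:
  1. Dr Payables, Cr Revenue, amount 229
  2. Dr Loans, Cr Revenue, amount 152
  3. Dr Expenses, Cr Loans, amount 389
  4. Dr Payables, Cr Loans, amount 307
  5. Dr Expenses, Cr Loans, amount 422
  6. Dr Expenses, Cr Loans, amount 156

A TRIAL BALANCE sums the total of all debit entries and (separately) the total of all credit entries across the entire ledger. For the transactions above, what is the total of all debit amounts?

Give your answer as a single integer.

Answer: 1655

Derivation:
Txn 1: debit+=229
Txn 2: debit+=152
Txn 3: debit+=389
Txn 4: debit+=307
Txn 5: debit+=422
Txn 6: debit+=156
Total debits = 1655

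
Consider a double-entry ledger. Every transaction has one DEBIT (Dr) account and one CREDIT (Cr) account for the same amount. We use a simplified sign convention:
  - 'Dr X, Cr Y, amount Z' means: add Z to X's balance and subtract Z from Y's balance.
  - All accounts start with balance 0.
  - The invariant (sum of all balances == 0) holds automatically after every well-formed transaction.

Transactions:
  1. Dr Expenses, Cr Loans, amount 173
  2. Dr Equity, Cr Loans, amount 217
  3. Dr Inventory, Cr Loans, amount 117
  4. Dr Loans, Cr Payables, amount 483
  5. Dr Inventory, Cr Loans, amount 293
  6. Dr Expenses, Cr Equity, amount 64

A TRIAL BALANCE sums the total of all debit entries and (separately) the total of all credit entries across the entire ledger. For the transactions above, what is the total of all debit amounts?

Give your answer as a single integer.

Txn 1: debit+=173
Txn 2: debit+=217
Txn 3: debit+=117
Txn 4: debit+=483
Txn 5: debit+=293
Txn 6: debit+=64
Total debits = 1347

Answer: 1347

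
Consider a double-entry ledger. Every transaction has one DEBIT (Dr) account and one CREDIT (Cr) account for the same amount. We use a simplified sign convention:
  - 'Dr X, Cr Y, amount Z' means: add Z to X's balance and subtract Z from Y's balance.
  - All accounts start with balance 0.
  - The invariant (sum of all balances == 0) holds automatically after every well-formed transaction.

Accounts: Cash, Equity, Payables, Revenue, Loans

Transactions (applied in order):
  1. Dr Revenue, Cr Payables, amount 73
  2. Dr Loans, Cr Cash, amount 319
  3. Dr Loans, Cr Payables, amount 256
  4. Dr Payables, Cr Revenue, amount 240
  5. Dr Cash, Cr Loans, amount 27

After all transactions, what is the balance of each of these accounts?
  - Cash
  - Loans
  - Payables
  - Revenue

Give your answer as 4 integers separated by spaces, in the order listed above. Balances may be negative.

Answer: -292 548 -89 -167

Derivation:
After txn 1 (Dr Revenue, Cr Payables, amount 73): Payables=-73 Revenue=73
After txn 2 (Dr Loans, Cr Cash, amount 319): Cash=-319 Loans=319 Payables=-73 Revenue=73
After txn 3 (Dr Loans, Cr Payables, amount 256): Cash=-319 Loans=575 Payables=-329 Revenue=73
After txn 4 (Dr Payables, Cr Revenue, amount 240): Cash=-319 Loans=575 Payables=-89 Revenue=-167
After txn 5 (Dr Cash, Cr Loans, amount 27): Cash=-292 Loans=548 Payables=-89 Revenue=-167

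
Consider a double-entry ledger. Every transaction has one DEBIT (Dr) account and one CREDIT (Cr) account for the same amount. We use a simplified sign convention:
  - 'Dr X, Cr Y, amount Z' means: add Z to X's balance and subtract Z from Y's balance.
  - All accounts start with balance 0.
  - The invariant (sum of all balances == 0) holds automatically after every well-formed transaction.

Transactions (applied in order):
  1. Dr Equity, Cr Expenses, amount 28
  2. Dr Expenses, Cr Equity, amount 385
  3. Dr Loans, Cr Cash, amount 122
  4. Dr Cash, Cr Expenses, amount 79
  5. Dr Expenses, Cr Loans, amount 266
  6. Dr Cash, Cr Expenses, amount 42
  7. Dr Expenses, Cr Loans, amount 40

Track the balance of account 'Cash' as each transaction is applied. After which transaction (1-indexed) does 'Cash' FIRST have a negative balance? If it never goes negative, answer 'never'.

After txn 1: Cash=0
After txn 2: Cash=0
After txn 3: Cash=-122

Answer: 3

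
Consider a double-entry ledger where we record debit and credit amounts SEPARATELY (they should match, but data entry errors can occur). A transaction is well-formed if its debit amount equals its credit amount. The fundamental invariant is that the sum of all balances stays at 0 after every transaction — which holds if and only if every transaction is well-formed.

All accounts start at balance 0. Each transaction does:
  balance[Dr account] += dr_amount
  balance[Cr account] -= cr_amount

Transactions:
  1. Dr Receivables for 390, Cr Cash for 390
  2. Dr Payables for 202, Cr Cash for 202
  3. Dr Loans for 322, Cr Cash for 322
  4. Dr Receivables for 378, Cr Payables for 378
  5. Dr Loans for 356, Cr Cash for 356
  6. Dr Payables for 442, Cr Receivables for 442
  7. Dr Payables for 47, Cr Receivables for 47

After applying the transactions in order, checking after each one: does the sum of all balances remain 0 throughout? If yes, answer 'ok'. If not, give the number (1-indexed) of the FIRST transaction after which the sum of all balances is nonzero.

After txn 1: dr=390 cr=390 sum_balances=0
After txn 2: dr=202 cr=202 sum_balances=0
After txn 3: dr=322 cr=322 sum_balances=0
After txn 4: dr=378 cr=378 sum_balances=0
After txn 5: dr=356 cr=356 sum_balances=0
After txn 6: dr=442 cr=442 sum_balances=0
After txn 7: dr=47 cr=47 sum_balances=0

Answer: ok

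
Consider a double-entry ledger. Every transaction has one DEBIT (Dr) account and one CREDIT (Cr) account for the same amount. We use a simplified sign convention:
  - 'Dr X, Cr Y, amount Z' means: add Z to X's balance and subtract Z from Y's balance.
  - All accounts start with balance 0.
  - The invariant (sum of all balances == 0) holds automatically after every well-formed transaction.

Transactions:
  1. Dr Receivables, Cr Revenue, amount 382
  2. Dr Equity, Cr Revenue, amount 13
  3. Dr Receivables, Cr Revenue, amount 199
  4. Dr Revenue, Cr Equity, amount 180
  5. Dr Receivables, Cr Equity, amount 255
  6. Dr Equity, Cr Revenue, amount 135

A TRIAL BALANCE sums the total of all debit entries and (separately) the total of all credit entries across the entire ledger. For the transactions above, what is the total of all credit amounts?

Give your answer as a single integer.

Answer: 1164

Derivation:
Txn 1: credit+=382
Txn 2: credit+=13
Txn 3: credit+=199
Txn 4: credit+=180
Txn 5: credit+=255
Txn 6: credit+=135
Total credits = 1164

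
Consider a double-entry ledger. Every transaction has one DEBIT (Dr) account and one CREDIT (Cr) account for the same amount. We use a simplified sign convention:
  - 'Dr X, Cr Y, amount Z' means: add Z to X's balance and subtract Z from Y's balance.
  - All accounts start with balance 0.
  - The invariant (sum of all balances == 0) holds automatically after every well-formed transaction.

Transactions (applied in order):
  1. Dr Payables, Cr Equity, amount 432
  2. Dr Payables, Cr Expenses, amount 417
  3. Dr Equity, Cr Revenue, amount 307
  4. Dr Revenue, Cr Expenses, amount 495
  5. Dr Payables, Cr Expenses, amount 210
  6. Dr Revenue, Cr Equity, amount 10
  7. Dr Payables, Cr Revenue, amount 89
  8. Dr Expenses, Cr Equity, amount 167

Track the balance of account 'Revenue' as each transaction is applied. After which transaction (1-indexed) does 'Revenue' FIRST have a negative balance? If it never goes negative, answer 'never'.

Answer: 3

Derivation:
After txn 1: Revenue=0
After txn 2: Revenue=0
After txn 3: Revenue=-307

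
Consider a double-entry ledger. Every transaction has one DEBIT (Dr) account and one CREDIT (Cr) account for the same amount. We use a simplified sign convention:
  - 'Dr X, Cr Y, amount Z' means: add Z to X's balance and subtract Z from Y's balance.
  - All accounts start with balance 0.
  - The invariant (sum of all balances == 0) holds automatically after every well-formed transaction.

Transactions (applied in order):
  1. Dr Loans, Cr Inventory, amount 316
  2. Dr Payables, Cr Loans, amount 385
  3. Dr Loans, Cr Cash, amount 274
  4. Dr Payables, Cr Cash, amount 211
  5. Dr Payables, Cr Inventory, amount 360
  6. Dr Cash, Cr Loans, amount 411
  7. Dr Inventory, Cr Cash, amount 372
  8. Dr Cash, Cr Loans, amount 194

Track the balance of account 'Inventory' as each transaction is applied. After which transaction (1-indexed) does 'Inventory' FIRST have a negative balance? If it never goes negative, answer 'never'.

Answer: 1

Derivation:
After txn 1: Inventory=-316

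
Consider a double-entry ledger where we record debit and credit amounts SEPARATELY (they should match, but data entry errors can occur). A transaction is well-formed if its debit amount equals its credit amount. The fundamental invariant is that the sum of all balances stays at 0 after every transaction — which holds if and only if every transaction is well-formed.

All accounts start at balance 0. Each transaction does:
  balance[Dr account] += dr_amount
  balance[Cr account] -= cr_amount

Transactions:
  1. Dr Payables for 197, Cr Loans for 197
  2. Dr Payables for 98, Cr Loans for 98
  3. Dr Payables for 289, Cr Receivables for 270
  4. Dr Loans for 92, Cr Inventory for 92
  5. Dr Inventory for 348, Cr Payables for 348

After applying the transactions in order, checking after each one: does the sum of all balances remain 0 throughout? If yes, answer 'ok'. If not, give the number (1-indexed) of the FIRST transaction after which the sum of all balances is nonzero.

After txn 1: dr=197 cr=197 sum_balances=0
After txn 2: dr=98 cr=98 sum_balances=0
After txn 3: dr=289 cr=270 sum_balances=19
After txn 4: dr=92 cr=92 sum_balances=19
After txn 5: dr=348 cr=348 sum_balances=19

Answer: 3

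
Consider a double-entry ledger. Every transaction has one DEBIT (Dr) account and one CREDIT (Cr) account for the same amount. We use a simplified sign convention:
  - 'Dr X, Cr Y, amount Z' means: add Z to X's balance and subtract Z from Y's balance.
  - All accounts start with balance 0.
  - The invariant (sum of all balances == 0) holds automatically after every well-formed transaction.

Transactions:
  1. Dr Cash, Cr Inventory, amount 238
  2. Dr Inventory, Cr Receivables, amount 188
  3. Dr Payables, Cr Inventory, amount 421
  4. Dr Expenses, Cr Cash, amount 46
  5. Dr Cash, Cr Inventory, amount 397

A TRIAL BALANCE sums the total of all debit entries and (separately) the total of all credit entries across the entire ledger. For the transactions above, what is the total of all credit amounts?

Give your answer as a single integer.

Txn 1: credit+=238
Txn 2: credit+=188
Txn 3: credit+=421
Txn 4: credit+=46
Txn 5: credit+=397
Total credits = 1290

Answer: 1290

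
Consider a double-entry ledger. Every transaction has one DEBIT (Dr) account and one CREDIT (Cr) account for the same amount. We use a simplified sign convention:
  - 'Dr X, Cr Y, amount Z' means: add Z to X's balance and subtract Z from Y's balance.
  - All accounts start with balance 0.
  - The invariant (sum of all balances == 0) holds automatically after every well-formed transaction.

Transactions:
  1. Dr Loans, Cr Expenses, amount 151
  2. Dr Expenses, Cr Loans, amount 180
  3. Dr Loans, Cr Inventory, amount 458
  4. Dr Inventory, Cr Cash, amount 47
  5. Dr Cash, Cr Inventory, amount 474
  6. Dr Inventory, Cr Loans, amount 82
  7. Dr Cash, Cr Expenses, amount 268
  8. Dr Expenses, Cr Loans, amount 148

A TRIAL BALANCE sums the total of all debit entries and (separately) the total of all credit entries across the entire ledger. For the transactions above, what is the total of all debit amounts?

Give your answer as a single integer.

Answer: 1808

Derivation:
Txn 1: debit+=151
Txn 2: debit+=180
Txn 3: debit+=458
Txn 4: debit+=47
Txn 5: debit+=474
Txn 6: debit+=82
Txn 7: debit+=268
Txn 8: debit+=148
Total debits = 1808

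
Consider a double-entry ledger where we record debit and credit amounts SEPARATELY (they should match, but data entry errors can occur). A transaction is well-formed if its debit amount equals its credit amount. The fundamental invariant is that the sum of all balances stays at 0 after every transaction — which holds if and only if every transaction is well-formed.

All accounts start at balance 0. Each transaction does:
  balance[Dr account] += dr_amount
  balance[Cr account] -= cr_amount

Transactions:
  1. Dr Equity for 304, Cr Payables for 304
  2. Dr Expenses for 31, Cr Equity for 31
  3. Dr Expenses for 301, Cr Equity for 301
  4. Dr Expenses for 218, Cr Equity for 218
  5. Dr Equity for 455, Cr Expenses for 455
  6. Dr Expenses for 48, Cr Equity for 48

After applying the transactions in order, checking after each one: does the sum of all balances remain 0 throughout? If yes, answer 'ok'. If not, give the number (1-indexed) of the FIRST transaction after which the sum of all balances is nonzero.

After txn 1: dr=304 cr=304 sum_balances=0
After txn 2: dr=31 cr=31 sum_balances=0
After txn 3: dr=301 cr=301 sum_balances=0
After txn 4: dr=218 cr=218 sum_balances=0
After txn 5: dr=455 cr=455 sum_balances=0
After txn 6: dr=48 cr=48 sum_balances=0

Answer: ok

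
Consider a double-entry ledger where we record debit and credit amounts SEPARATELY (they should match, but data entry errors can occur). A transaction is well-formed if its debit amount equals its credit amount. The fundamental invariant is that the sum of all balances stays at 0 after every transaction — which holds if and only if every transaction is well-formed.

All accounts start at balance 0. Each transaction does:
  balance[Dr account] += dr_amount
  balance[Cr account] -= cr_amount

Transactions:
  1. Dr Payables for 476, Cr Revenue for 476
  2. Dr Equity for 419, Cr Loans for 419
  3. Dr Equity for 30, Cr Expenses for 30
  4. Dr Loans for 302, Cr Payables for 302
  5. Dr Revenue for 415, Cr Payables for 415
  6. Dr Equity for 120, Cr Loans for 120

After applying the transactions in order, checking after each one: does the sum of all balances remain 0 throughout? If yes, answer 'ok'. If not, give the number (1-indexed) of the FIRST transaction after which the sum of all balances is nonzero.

Answer: ok

Derivation:
After txn 1: dr=476 cr=476 sum_balances=0
After txn 2: dr=419 cr=419 sum_balances=0
After txn 3: dr=30 cr=30 sum_balances=0
After txn 4: dr=302 cr=302 sum_balances=0
After txn 5: dr=415 cr=415 sum_balances=0
After txn 6: dr=120 cr=120 sum_balances=0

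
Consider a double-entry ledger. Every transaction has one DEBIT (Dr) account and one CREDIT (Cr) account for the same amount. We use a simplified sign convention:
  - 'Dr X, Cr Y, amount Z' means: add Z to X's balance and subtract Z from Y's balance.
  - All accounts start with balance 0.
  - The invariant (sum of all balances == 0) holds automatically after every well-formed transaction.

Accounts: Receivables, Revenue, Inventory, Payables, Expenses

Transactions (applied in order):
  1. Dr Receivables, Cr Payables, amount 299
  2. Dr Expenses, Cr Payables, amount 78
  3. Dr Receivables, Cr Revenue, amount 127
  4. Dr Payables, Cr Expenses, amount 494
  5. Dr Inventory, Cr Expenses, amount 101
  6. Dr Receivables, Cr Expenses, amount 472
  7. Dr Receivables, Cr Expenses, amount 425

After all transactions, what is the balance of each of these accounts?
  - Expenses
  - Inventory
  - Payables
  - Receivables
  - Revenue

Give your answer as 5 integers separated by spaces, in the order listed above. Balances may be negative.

After txn 1 (Dr Receivables, Cr Payables, amount 299): Payables=-299 Receivables=299
After txn 2 (Dr Expenses, Cr Payables, amount 78): Expenses=78 Payables=-377 Receivables=299
After txn 3 (Dr Receivables, Cr Revenue, amount 127): Expenses=78 Payables=-377 Receivables=426 Revenue=-127
After txn 4 (Dr Payables, Cr Expenses, amount 494): Expenses=-416 Payables=117 Receivables=426 Revenue=-127
After txn 5 (Dr Inventory, Cr Expenses, amount 101): Expenses=-517 Inventory=101 Payables=117 Receivables=426 Revenue=-127
After txn 6 (Dr Receivables, Cr Expenses, amount 472): Expenses=-989 Inventory=101 Payables=117 Receivables=898 Revenue=-127
After txn 7 (Dr Receivables, Cr Expenses, amount 425): Expenses=-1414 Inventory=101 Payables=117 Receivables=1323 Revenue=-127

Answer: -1414 101 117 1323 -127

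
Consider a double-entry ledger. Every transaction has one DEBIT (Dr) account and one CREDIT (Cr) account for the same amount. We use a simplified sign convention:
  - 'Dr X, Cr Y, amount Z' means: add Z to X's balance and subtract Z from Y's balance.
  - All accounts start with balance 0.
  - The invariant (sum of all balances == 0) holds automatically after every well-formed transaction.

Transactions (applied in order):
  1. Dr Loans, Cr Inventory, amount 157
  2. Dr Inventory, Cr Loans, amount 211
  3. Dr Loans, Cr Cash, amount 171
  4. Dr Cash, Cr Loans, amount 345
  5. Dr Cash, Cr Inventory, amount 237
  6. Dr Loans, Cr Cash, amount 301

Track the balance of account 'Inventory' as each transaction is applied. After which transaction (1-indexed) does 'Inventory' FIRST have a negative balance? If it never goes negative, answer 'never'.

After txn 1: Inventory=-157

Answer: 1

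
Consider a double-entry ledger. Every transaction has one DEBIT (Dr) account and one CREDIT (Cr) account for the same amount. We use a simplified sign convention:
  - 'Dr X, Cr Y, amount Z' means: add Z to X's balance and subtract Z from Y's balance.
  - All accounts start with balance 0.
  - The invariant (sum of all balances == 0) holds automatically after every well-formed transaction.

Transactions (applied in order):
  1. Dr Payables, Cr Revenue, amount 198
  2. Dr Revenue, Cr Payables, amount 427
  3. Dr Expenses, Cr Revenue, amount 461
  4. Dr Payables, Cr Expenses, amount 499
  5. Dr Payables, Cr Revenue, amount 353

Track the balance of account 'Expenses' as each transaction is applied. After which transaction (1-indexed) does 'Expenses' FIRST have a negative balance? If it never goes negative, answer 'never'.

After txn 1: Expenses=0
After txn 2: Expenses=0
After txn 3: Expenses=461
After txn 4: Expenses=-38

Answer: 4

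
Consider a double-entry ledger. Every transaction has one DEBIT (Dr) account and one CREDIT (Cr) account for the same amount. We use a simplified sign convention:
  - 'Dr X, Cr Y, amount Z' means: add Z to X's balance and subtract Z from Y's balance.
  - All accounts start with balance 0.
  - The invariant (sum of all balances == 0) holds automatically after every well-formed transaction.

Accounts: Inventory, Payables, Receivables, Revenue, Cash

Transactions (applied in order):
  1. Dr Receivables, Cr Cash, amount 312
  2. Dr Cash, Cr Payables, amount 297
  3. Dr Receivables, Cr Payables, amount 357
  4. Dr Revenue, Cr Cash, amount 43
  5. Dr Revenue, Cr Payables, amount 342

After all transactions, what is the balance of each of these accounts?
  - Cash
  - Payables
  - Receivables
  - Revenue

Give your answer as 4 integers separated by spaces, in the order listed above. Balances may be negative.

After txn 1 (Dr Receivables, Cr Cash, amount 312): Cash=-312 Receivables=312
After txn 2 (Dr Cash, Cr Payables, amount 297): Cash=-15 Payables=-297 Receivables=312
After txn 3 (Dr Receivables, Cr Payables, amount 357): Cash=-15 Payables=-654 Receivables=669
After txn 4 (Dr Revenue, Cr Cash, amount 43): Cash=-58 Payables=-654 Receivables=669 Revenue=43
After txn 5 (Dr Revenue, Cr Payables, amount 342): Cash=-58 Payables=-996 Receivables=669 Revenue=385

Answer: -58 -996 669 385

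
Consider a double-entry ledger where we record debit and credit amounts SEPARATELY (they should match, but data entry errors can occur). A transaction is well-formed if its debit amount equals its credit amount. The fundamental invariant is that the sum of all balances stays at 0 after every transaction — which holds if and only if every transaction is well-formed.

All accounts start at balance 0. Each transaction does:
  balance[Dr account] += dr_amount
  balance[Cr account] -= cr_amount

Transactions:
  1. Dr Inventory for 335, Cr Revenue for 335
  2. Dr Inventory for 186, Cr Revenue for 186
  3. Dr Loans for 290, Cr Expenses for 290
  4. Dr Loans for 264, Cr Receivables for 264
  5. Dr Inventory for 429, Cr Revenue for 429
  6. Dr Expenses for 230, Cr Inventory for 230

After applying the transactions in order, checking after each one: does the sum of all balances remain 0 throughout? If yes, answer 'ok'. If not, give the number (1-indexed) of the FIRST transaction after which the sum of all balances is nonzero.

After txn 1: dr=335 cr=335 sum_balances=0
After txn 2: dr=186 cr=186 sum_balances=0
After txn 3: dr=290 cr=290 sum_balances=0
After txn 4: dr=264 cr=264 sum_balances=0
After txn 5: dr=429 cr=429 sum_balances=0
After txn 6: dr=230 cr=230 sum_balances=0

Answer: ok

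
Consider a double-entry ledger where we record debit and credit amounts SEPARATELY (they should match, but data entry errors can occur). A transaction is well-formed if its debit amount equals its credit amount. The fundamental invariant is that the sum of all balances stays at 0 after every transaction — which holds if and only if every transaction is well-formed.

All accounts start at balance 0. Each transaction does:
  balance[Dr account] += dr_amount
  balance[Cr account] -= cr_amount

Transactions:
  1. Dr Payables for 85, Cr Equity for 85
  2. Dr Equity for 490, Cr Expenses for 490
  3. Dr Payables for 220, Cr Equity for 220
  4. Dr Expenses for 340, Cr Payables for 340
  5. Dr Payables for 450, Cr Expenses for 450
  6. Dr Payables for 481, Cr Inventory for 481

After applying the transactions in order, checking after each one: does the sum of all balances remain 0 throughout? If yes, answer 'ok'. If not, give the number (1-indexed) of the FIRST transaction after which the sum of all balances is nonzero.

After txn 1: dr=85 cr=85 sum_balances=0
After txn 2: dr=490 cr=490 sum_balances=0
After txn 3: dr=220 cr=220 sum_balances=0
After txn 4: dr=340 cr=340 sum_balances=0
After txn 5: dr=450 cr=450 sum_balances=0
After txn 6: dr=481 cr=481 sum_balances=0

Answer: ok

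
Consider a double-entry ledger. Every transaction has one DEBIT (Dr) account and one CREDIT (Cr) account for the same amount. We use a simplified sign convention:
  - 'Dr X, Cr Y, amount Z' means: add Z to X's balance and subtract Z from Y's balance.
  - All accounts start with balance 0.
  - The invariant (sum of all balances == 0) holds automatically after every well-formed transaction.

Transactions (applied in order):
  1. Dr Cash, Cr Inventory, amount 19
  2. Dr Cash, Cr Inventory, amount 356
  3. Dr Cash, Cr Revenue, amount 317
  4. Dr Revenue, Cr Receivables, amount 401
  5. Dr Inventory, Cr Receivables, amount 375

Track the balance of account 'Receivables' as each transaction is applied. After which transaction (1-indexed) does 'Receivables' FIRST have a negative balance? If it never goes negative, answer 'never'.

After txn 1: Receivables=0
After txn 2: Receivables=0
After txn 3: Receivables=0
After txn 4: Receivables=-401

Answer: 4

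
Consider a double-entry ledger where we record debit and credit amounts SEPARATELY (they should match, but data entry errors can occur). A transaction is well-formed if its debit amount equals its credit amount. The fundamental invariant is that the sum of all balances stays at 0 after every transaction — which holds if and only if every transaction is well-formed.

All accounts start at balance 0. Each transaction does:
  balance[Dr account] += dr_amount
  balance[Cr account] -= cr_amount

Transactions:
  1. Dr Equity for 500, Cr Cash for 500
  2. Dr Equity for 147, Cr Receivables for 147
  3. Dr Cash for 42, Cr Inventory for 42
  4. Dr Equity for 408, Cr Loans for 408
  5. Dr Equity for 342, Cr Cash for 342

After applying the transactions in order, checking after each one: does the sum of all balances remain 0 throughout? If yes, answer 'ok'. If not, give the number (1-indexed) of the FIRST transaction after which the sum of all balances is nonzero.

After txn 1: dr=500 cr=500 sum_balances=0
After txn 2: dr=147 cr=147 sum_balances=0
After txn 3: dr=42 cr=42 sum_balances=0
After txn 4: dr=408 cr=408 sum_balances=0
After txn 5: dr=342 cr=342 sum_balances=0

Answer: ok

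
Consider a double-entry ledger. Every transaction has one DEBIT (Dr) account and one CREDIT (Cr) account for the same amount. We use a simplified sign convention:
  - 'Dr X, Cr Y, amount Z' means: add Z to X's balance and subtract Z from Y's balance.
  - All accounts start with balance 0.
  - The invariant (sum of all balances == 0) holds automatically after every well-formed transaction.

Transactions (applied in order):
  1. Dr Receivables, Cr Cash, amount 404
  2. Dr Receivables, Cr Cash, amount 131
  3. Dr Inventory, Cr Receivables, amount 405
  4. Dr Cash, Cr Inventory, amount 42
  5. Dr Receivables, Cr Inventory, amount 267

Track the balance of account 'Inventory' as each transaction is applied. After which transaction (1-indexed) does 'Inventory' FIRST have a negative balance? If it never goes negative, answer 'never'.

After txn 1: Inventory=0
After txn 2: Inventory=0
After txn 3: Inventory=405
After txn 4: Inventory=363
After txn 5: Inventory=96

Answer: never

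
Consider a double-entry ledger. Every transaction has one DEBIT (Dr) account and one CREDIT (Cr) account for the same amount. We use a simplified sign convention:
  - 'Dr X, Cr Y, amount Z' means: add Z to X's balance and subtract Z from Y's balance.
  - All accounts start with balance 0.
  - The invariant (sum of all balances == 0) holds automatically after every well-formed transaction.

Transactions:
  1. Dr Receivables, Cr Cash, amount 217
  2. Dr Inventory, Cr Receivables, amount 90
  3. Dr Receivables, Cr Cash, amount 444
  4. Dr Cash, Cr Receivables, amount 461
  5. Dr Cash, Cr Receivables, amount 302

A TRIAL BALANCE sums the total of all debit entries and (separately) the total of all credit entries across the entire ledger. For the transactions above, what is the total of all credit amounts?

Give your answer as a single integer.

Answer: 1514

Derivation:
Txn 1: credit+=217
Txn 2: credit+=90
Txn 3: credit+=444
Txn 4: credit+=461
Txn 5: credit+=302
Total credits = 1514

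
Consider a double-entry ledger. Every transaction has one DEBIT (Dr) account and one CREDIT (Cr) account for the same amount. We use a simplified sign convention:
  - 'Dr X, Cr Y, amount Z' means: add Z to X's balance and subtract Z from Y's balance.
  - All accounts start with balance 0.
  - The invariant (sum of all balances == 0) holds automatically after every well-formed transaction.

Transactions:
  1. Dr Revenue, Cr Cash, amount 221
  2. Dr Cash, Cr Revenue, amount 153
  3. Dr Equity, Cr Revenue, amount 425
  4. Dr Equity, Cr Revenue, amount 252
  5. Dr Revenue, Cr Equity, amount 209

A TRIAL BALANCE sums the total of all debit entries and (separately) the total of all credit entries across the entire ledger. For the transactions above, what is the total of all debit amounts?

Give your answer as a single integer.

Answer: 1260

Derivation:
Txn 1: debit+=221
Txn 2: debit+=153
Txn 3: debit+=425
Txn 4: debit+=252
Txn 5: debit+=209
Total debits = 1260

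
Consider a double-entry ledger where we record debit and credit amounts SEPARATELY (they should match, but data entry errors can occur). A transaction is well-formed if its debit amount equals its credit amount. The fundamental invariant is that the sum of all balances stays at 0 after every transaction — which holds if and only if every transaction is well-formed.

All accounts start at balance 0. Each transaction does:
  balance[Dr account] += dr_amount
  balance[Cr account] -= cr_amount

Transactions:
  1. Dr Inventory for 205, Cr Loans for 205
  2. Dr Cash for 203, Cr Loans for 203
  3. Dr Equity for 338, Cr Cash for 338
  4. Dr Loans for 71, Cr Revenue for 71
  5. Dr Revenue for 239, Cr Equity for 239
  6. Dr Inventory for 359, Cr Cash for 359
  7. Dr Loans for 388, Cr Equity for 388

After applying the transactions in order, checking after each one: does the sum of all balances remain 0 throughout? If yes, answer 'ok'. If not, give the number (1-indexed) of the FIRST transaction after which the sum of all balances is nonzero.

After txn 1: dr=205 cr=205 sum_balances=0
After txn 2: dr=203 cr=203 sum_balances=0
After txn 3: dr=338 cr=338 sum_balances=0
After txn 4: dr=71 cr=71 sum_balances=0
After txn 5: dr=239 cr=239 sum_balances=0
After txn 6: dr=359 cr=359 sum_balances=0
After txn 7: dr=388 cr=388 sum_balances=0

Answer: ok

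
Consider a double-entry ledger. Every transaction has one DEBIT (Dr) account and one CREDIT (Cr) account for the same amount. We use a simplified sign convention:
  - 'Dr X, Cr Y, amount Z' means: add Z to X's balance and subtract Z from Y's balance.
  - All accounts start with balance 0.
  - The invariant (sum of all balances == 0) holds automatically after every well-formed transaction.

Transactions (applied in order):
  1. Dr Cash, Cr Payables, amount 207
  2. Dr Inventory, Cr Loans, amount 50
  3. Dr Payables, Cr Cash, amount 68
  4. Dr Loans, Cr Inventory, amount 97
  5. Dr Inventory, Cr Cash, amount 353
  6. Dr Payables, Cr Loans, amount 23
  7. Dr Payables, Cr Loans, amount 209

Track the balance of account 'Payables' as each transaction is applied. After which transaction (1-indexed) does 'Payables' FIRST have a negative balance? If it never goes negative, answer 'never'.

After txn 1: Payables=-207

Answer: 1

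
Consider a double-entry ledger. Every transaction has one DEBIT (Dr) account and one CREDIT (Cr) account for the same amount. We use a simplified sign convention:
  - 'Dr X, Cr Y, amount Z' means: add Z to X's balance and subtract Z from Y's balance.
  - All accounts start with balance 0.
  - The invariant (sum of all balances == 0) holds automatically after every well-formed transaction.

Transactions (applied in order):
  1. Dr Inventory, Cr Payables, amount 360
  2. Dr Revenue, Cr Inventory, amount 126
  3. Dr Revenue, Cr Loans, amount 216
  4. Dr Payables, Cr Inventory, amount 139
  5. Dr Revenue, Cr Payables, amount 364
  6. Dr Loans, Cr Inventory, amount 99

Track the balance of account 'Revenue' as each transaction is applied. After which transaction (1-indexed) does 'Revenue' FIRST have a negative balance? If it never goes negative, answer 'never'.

Answer: never

Derivation:
After txn 1: Revenue=0
After txn 2: Revenue=126
After txn 3: Revenue=342
After txn 4: Revenue=342
After txn 5: Revenue=706
After txn 6: Revenue=706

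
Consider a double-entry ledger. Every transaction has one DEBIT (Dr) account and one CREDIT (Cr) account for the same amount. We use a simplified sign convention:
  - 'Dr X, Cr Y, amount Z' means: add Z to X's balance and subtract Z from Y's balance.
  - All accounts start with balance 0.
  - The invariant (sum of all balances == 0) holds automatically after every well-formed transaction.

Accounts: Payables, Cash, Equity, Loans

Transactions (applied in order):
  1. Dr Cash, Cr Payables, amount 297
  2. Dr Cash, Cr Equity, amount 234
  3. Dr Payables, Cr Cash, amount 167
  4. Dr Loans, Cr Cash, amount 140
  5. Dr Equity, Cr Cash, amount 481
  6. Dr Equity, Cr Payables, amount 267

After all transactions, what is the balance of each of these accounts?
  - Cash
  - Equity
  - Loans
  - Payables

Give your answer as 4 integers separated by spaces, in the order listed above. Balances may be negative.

Answer: -257 514 140 -397

Derivation:
After txn 1 (Dr Cash, Cr Payables, amount 297): Cash=297 Payables=-297
After txn 2 (Dr Cash, Cr Equity, amount 234): Cash=531 Equity=-234 Payables=-297
After txn 3 (Dr Payables, Cr Cash, amount 167): Cash=364 Equity=-234 Payables=-130
After txn 4 (Dr Loans, Cr Cash, amount 140): Cash=224 Equity=-234 Loans=140 Payables=-130
After txn 5 (Dr Equity, Cr Cash, amount 481): Cash=-257 Equity=247 Loans=140 Payables=-130
After txn 6 (Dr Equity, Cr Payables, amount 267): Cash=-257 Equity=514 Loans=140 Payables=-397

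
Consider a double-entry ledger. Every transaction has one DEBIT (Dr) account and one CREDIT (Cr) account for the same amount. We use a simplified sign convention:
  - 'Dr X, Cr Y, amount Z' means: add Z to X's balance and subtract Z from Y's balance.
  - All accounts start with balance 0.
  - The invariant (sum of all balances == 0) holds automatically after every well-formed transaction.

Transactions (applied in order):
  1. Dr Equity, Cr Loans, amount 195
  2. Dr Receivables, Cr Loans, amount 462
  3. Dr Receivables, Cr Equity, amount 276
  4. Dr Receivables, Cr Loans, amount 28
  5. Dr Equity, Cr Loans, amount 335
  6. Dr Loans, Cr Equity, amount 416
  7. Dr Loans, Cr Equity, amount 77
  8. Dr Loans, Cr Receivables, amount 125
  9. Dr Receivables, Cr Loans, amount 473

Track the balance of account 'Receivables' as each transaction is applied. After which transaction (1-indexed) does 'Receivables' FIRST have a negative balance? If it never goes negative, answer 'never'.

Answer: never

Derivation:
After txn 1: Receivables=0
After txn 2: Receivables=462
After txn 3: Receivables=738
After txn 4: Receivables=766
After txn 5: Receivables=766
After txn 6: Receivables=766
After txn 7: Receivables=766
After txn 8: Receivables=641
After txn 9: Receivables=1114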